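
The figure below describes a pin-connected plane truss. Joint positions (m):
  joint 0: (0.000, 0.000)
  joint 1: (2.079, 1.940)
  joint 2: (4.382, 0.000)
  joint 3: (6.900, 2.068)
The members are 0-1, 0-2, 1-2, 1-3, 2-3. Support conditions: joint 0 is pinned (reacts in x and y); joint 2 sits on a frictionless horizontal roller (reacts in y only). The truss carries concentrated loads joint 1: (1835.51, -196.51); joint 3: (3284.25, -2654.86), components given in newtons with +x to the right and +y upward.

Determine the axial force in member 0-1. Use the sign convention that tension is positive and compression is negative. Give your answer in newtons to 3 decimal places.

5547.616

N=4 nodes, M=5 members, R=3 reactions → 2N=8, M+R=8
member 0 (0-1): L=2.8436, (cx,cy)=(0.7311,0.6822)
member 1 (0-2): L=4.3820, (cx,cy)=(1.0000,0.0000)
member 2 (1-2): L=3.0112, (cx,cy)=(0.7648,-0.6443)
member 3 (1-3): L=4.8227, (cx,cy)=(0.9996,0.0265)
member 4 (2-3): L=3.2584, (cx,cy)=(0.7728,0.6347)
solve A·x = −loads:
  F[0-1] = +5547.6163 N (tension)
  F[0-2] = +1063.7566 N (tension)
  F[1-2] = -5902.1774 N (compression)
  F[1-3] = +6736.8982 N (tension)
  F[2-3] = -4464.7570 N (compression)
  Rx@0 = -5119.7600 N
  Ry@0 = -3784.8228 N
  Ry@2 = +6636.1928 N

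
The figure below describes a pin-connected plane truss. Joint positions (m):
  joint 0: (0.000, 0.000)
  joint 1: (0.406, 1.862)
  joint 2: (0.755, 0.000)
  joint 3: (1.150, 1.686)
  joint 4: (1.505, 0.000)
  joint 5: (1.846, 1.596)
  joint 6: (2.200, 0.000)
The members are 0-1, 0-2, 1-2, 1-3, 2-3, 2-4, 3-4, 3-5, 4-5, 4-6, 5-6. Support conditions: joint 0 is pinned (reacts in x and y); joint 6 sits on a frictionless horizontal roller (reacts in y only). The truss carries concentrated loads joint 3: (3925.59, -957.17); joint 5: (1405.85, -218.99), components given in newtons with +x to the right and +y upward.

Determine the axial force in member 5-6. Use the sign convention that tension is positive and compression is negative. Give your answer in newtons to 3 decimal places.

N=7 nodes, M=11 members, R=3 reactions → 2N=14, M+R=14
member 0 (0-1): L=1.9057, (cx,cy)=(0.2130,0.9770)
member 1 (0-2): L=0.7550, (cx,cy)=(1.0000,0.0000)
member 2 (1-2): L=1.8944, (cx,cy)=(0.1842,-0.9829)
member 3 (1-3): L=0.7645, (cx,cy)=(0.9731,-0.2302)
member 4 (2-3): L=1.7317, (cx,cy)=(0.2281,0.9736)
member 5 (2-4): L=0.7500, (cx,cy)=(1.0000,0.0000)
member 6 (3-4): L=1.7230, (cx,cy)=(0.2060,-0.9785)
member 7 (3-5): L=0.7018, (cx,cy)=(0.9917,-0.1282)
member 8 (4-5): L=1.6320, (cx,cy)=(0.2089,0.9779)
member 9 (4-6): L=0.6950, (cx,cy)=(1.0000,0.0000)
member 10 (5-6): L=1.6348, (cx,cy)=(0.2165,-0.9763)
solve A·x = −loads:
  F[0-1] = +3619.3279 N (tension)
  F[0-2] = +4560.3799 N (tension)
  F[1-2] = -3958.9335 N (compression)
  F[1-3] = +1541.8035 N (tension)
  F[2-3] = +3996.5362 N (tension)
  F[2-4] = +2919.4132 N (tension)
  F[3-4] = -4514.8536 N (compression)
  F[3-5] = -588.1806 N (compression)
  F[4-5] = +4517.6969 N (tension)
  F[4-6] = +1045.2318 N (tension)
  F[5-6] = -4826.9280 N (compression)
  Rx@0 = -5331.4400 N
  Ry@0 = -3536.2411 N
  Ry@6 = +4712.4011 N

-4826.928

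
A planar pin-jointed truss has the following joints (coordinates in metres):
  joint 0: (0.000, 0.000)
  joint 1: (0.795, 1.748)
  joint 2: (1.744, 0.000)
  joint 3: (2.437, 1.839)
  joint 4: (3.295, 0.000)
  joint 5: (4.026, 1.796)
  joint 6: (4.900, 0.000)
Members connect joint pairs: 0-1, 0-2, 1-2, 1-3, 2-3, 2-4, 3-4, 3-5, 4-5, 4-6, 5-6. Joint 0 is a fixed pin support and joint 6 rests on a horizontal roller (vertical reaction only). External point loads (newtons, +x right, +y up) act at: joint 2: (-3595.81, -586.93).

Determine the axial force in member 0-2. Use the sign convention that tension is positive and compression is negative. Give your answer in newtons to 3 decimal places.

N=7 nodes, M=11 members, R=3 reactions → 2N=14, M+R=14
member 0 (0-1): L=1.9203, (cx,cy)=(0.4140,0.9103)
member 1 (0-2): L=1.7440, (cx,cy)=(1.0000,0.0000)
member 2 (1-2): L=1.9890, (cx,cy)=(0.4771,-0.8788)
member 3 (1-3): L=1.6445, (cx,cy)=(0.9985,0.0553)
member 4 (2-3): L=1.9652, (cx,cy)=(0.3526,0.9358)
member 5 (2-4): L=1.5510, (cx,cy)=(1.0000,0.0000)
member 6 (3-4): L=2.0293, (cx,cy)=(0.4228,-0.9062)
member 7 (3-5): L=1.5896, (cx,cy)=(0.9996,-0.0271)
member 8 (4-5): L=1.9391, (cx,cy)=(0.3770,0.9262)
member 9 (4-6): L=1.6050, (cx,cy)=(1.0000,0.0000)
member 10 (5-6): L=1.9974, (cx,cy)=(0.4376,-0.8992)
solve A·x = −loads:
  F[0-1] = -415.2920 N (compression)
  F[0-2] = -3423.8795 N (compression)
  F[1-2] = +407.0601 N (tension)
  F[1-3] = -366.7110 N (compression)
  F[2-3] = +244.9243 N (tension)
  F[2-4] = +279.7818 N (tension)
  F[3-4] = -225.0029 N (compression)
  F[3-5] = -184.7171 N (compression)
  F[4-5] = +220.1448 N (tension)
  F[4-6] = +101.6581 N (tension)
  F[5-6] = -232.3214 N (compression)
  Rx@0 = +3595.8100 N
  Ry@0 = +378.0308 N
  Ry@6 = +208.8992 N

-3423.880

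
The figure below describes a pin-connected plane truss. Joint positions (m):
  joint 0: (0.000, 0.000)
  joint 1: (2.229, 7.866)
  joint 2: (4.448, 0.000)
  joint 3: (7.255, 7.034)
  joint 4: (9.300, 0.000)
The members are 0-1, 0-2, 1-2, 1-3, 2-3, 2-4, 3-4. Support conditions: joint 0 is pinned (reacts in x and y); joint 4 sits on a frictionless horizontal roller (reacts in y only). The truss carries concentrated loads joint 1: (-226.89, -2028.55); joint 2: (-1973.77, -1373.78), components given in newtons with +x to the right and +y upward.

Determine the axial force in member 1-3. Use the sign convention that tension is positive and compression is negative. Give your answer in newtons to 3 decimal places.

-623.942

N=5 nodes, M=7 members, R=3 reactions → 2N=10, M+R=10
member 0 (0-1): L=8.1757, (cx,cy)=(0.2726,0.9621)
member 1 (0-2): L=4.4480, (cx,cy)=(1.0000,0.0000)
member 2 (1-2): L=8.1730, (cx,cy)=(0.2715,-0.9624)
member 3 (1-3): L=5.0944, (cx,cy)=(0.9866,-0.1633)
member 4 (2-3): L=7.5734, (cx,cy)=(0.3706,0.9288)
member 5 (2-4): L=4.8520, (cx,cy)=(1.0000,0.0000)
member 6 (3-4): L=7.3252, (cx,cy)=(0.2792,-0.9602)
solve A·x = −loads:
  F[0-1] = -2547.4929 N (compression)
  F[0-2] = -1506.1204 N (compression)
  F[1-2] = +544.8008 N (tension)
  F[1-3] = -623.9423 N (compression)
  F[2-3] = +914.5828 N (tension)
  F[2-4] = +276.5848 N (tension)
  F[3-4] = -990.7339 N (compression)
  Rx@0 = +2200.6600 N
  Ry@0 = +2450.9865 N
  Ry@4 = +951.3435 N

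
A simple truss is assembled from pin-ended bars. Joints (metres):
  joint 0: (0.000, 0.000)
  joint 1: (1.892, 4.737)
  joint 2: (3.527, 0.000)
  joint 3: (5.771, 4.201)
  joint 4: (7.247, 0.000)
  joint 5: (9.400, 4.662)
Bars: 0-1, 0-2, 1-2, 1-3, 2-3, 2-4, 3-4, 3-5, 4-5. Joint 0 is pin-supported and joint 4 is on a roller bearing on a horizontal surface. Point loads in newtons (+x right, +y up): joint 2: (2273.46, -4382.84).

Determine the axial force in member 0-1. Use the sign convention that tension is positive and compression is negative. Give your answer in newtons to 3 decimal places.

N=6 nodes, M=9 members, R=3 reactions → 2N=12, M+R=12
member 0 (0-1): L=5.1009, (cx,cy)=(0.3709,0.9287)
member 1 (0-2): L=3.5270, (cx,cy)=(1.0000,0.0000)
member 2 (1-2): L=5.0112, (cx,cy)=(0.3263,-0.9453)
member 3 (1-3): L=3.9159, (cx,cy)=(0.9906,-0.1369)
member 4 (2-3): L=4.7628, (cx,cy)=(0.4712,0.8821)
member 5 (2-4): L=3.7200, (cx,cy)=(1.0000,0.0000)
member 6 (3-4): L=4.4527, (cx,cy)=(0.3315,-0.9435)
member 7 (3-5): L=3.6582, (cx,cy)=(0.9920,0.1260)
member 8 (4-5): L=5.1351, (cx,cy)=(0.4193,0.9079)
solve A·x = −loads:
  F[0-1] = -2422.5950 N (compression)
  F[0-2] = +3172.0427 N (tension)
  F[1-2] = +2637.1511 N (tension)
  F[1-3] = -1775.7127 N (compression)
  F[2-3] = +2142.7348 N (tension)
  F[2-4] = +749.4393 N (tension)
  F[3-4] = -2260.8845 N (compression)
  F[3-5] = +0.0000 N (tension)
  F[4-5] = -0.0000 N (compression)
  Rx@0 = -2273.4600 N
  Ry@0 = +2249.7813 N
  Ry@4 = +2133.0587 N

-2422.595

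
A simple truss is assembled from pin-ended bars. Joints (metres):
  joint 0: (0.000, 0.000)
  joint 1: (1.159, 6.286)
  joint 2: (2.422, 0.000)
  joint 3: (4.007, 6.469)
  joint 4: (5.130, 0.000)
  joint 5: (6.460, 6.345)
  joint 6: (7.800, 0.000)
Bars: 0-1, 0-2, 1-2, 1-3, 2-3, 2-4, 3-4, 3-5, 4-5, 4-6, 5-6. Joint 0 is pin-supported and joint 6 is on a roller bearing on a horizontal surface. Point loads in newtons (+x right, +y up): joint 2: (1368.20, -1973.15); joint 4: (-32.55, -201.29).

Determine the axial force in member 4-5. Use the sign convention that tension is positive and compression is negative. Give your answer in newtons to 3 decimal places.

745.244

N=7 nodes, M=11 members, R=3 reactions → 2N=14, M+R=14
member 0 (0-1): L=6.3920, (cx,cy)=(0.1813,0.9834)
member 1 (0-2): L=2.4220, (cx,cy)=(1.0000,0.0000)
member 2 (1-2): L=6.4116, (cx,cy)=(0.1970,-0.9804)
member 3 (1-3): L=2.8539, (cx,cy)=(0.9979,0.0641)
member 4 (2-3): L=6.6603, (cx,cy)=(0.2380,0.9713)
member 5 (2-4): L=2.7080, (cx,cy)=(1.0000,0.0000)
member 6 (3-4): L=6.5658, (cx,cy)=(0.1710,-0.9853)
member 7 (3-5): L=2.4561, (cx,cy)=(0.9987,-0.0505)
member 8 (4-5): L=6.4829, (cx,cy)=(0.2052,0.9787)
member 9 (4-6): L=2.6700, (cx,cy)=(1.0000,0.0000)
member 10 (5-6): L=6.4850, (cx,cy)=(0.2066,-0.9784)
solve A·x = −loads:
  F[0-1] = -1453.4575 N (compression)
  F[0-2] = +1599.1934 N (tension)
  F[1-2] = +1422.2960 N (tension)
  F[1-3] = -544.8369 N (compression)
  F[2-3] = +595.8399 N (tension)
  F[2-4] = +369.3702 N (tension)
  F[3-4] = -536.0007 N (compression)
  F[3-5] = -310.6393 N (compression)
  F[4-5] = +745.2441 N (tension)
  F[4-6] = +157.3524 N (tension)
  F[5-6] = -761.5096 N (compression)
  Rx@0 = -1335.6500 N
  Ry@0 = +1429.3647 N
  Ry@6 = +745.0753 N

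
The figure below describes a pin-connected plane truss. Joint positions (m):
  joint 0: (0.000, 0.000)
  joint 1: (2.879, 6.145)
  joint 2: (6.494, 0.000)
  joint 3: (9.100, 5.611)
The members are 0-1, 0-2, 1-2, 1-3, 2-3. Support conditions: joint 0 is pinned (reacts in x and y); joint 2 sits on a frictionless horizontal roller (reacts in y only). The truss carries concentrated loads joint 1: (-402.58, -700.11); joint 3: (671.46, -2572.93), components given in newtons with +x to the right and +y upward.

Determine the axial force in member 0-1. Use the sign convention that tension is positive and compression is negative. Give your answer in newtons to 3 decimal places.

N=4 nodes, M=5 members, R=3 reactions → 2N=8, M+R=8
member 0 (0-1): L=6.7860, (cx,cy)=(0.4243,0.9055)
member 1 (0-2): L=6.4940, (cx,cy)=(1.0000,0.0000)
member 2 (1-2): L=7.1295, (cx,cy)=(0.5071,-0.8619)
member 3 (1-3): L=6.2439, (cx,cy)=(0.9963,-0.0855)
member 4 (2-3): L=6.1866, (cx,cy)=(0.4212,0.9070)
solve A·x = −loads:
  F[0-1] = +929.8158 N (tension)
  F[0-2] = -125.6003 N (compression)
  F[1-2] = -1967.9029 N (compression)
  F[1-3] = +1801.4874 N (tension)
  F[2-3] = -2667.0155 N (compression)
  Rx@0 = -268.8800 N
  Ry@0 = -841.9874 N
  Ry@2 = +4115.0274 N

929.816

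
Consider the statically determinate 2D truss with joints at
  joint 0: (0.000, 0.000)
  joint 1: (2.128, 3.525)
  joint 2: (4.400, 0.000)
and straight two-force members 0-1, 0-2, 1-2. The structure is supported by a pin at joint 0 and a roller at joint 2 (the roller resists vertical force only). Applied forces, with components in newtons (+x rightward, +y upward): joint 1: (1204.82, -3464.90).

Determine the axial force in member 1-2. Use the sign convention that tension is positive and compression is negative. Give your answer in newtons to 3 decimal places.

N=3 nodes, M=3 members, R=3 reactions → 2N=6, M+R=6
member 0 (0-1): L=4.1175, (cx,cy)=(0.5168,0.8561)
member 1 (0-2): L=4.4000, (cx,cy)=(1.0000,0.0000)
member 2 (1-2): L=4.1938, (cx,cy)=(0.5418,-0.8405)
solve A·x = −loads:
  F[0-1] = -962.4182 N (compression)
  F[0-2] = +1702.2125 N (tension)
  F[1-2] = -3142.0194 N (compression)
  Rx@0 = -1204.8200 N
  Ry@0 = +823.9233 N
  Ry@2 = +2640.9767 N

-3142.019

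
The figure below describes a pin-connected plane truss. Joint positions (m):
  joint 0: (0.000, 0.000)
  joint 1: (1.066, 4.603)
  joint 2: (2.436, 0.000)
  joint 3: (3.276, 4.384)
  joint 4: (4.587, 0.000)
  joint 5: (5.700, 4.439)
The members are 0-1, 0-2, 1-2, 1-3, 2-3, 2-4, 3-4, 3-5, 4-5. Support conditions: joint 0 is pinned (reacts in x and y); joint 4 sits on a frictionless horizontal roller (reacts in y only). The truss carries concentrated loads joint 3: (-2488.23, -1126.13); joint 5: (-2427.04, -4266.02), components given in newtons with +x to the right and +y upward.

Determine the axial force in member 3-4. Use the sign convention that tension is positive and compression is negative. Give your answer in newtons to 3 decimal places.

N=6 nodes, M=9 members, R=3 reactions → 2N=12, M+R=12
member 0 (0-1): L=4.7248, (cx,cy)=(0.2256,0.9742)
member 1 (0-2): L=2.4360, (cx,cy)=(1.0000,0.0000)
member 2 (1-2): L=4.8026, (cx,cy)=(0.2853,-0.9584)
member 3 (1-3): L=2.2208, (cx,cy)=(0.9951,-0.0986)
member 4 (2-3): L=4.4637, (cx,cy)=(0.1882,0.9821)
member 5 (2-4): L=2.1510, (cx,cy)=(1.0000,0.0000)
member 6 (3-4): L=4.5758, (cx,cy)=(0.2865,-0.9581)
member 7 (3-5): L=2.4246, (cx,cy)=(0.9997,0.0227)
member 8 (4-5): L=4.5764, (cx,cy)=(0.2432,0.9700)
solve A·x = −loads:
  F[0-1] = -4119.8081 N (compression)
  F[0-2] = -3985.7719 N (compression)
  F[1-2] = +4413.8667 N (tension)
  F[1-3] = -2199.3394 N (compression)
  F[2-3] = -4307.4209 N (compression)
  F[2-4] = -1916.0685 N (compression)
  F[3-4] = +2981.4652 N (tension)
  F[3-5] = -1365.5296 N (compression)
  F[4-5] = -4366.1369 N (compression)
  Rx@0 = +4915.2700 N
  Ry@0 = +4013.5834 N
  Ry@4 = +1378.5666 N

2981.465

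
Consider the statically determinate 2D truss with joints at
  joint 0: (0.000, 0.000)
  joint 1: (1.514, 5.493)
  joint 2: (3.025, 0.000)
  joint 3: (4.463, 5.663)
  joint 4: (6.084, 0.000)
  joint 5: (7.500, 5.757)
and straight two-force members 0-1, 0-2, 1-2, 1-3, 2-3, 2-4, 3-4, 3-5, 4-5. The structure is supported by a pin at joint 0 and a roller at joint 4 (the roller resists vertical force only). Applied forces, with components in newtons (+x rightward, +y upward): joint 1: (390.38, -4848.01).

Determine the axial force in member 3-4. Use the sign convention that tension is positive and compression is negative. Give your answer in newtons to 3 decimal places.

N=6 nodes, M=9 members, R=3 reactions → 2N=12, M+R=12
member 0 (0-1): L=5.6978, (cx,cy)=(0.2657,0.9641)
member 1 (0-2): L=3.0250, (cx,cy)=(1.0000,0.0000)
member 2 (1-2): L=5.6970, (cx,cy)=(0.2652,-0.9642)
member 3 (1-3): L=2.9539, (cx,cy)=(0.9983,0.0576)
member 4 (2-3): L=5.8427, (cx,cy)=(0.2461,0.9692)
member 5 (2-4): L=3.0590, (cx,cy)=(1.0000,0.0000)
member 6 (3-4): L=5.8904, (cx,cy)=(0.2752,-0.9614)
member 7 (3-5): L=3.0385, (cx,cy)=(0.9995,0.0309)
member 8 (4-5): L=5.9286, (cx,cy)=(0.2388,0.9711)
solve A·x = −loads:
  F[0-1] = -3411.7750 N (compression)
  F[0-2] = +1296.9408 N (tension)
  F[1-2] = -1667.8794 N (compression)
  F[1-3] = -855.9948 N (compression)
  F[2-3] = +1659.1832 N (tension)
  F[2-4] = +446.2210 N (tension)
  F[3-4] = -1621.4899 N (compression)
  F[3-5] = +0.0000 N (tension)
  F[4-5] = +0.0000 N (tension)
  Rx@0 = -390.3800 N
  Ry@0 = +3289.1269 N
  Ry@4 = +1558.8831 N

-1621.490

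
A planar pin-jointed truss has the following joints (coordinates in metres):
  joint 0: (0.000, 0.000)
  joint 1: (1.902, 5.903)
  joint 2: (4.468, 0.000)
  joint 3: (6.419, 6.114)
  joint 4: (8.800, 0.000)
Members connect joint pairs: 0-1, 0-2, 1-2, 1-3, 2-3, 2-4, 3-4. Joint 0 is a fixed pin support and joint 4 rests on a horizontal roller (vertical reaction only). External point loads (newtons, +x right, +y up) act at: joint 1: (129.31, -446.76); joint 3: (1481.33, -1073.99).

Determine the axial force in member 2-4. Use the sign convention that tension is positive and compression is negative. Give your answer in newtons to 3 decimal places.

777.268

N=5 nodes, M=7 members, R=3 reactions → 2N=10, M+R=10
member 0 (0-1): L=6.2019, (cx,cy)=(0.3067,0.9518)
member 1 (0-2): L=4.4680, (cx,cy)=(1.0000,0.0000)
member 2 (1-2): L=6.4366, (cx,cy)=(0.3987,-0.9171)
member 3 (1-3): L=4.5219, (cx,cy)=(0.9989,0.0467)
member 4 (2-3): L=6.4177, (cx,cy)=(0.3040,0.9527)
member 5 (2-4): L=4.3320, (cx,cy)=(1.0000,0.0000)
member 6 (3-4): L=6.5613, (cx,cy)=(0.3629,-0.9318)
solve A·x = −loads:
  F[0-1] = +499.1972 N (tension)
  F[0-2] = +1457.5450 N (tension)
  F[1-2] = -984.0431 N (compression)
  F[1-3] = +416.5353 N (tension)
  F[2-3] = +947.2997 N (tension)
  F[2-4] = +777.2683 N (tension)
  F[3-4] = -2141.8987 N (compression)
  Rx@0 = -1610.6400 N
  Ry@0 = -475.1418 N
  Ry@4 = +1995.8918 N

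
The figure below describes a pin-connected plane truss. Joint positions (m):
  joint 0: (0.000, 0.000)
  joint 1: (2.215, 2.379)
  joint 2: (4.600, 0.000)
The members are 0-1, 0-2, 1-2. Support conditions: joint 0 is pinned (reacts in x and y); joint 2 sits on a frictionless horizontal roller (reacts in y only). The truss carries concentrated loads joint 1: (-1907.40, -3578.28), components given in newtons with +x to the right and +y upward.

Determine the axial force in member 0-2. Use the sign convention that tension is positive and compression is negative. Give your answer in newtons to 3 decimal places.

738.420

N=3 nodes, M=3 members, R=3 reactions → 2N=6, M+R=6
member 0 (0-1): L=3.2505, (cx,cy)=(0.6814,0.7319)
member 1 (0-2): L=4.6000, (cx,cy)=(1.0000,0.0000)
member 2 (1-2): L=3.3687, (cx,cy)=(0.7080,-0.7062)
solve A·x = −loads:
  F[0-1] = -3882.7468 N (compression)
  F[0-2] = +738.4197 N (tension)
  F[1-2] = -1042.9705 N (compression)
  Rx@0 = +1907.4000 N
  Ry@0 = +2841.7179 N
  Ry@2 = +736.5621 N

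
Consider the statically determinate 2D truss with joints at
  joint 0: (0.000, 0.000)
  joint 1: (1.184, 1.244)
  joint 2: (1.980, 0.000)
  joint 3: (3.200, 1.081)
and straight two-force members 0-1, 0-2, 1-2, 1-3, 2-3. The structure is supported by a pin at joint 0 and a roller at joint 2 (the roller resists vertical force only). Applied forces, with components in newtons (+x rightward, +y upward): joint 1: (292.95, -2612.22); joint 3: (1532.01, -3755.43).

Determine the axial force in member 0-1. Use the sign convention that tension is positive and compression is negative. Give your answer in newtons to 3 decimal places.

N=4 nodes, M=5 members, R=3 reactions → 2N=8, M+R=8
member 0 (0-1): L=1.7174, (cx,cy)=(0.6894,0.7244)
member 1 (0-2): L=1.9800, (cx,cy)=(1.0000,0.0000)
member 2 (1-2): L=1.4769, (cx,cy)=(0.5390,-0.8423)
member 3 (1-3): L=2.0226, (cx,cy)=(0.9967,-0.0806)
member 4 (2-3): L=1.6300, (cx,cy)=(0.7485,0.6632)
solve A·x = −loads:
  F[0-1] = +3153.4863 N (tension)
  F[0-2] = -349.1244 N (compression)
  F[1-2] = -6320.6511 N (compression)
  F[1-3] = +5305.0747 N (tension)
  F[2-3] = -5018.0647 N (compression)
  Rx@0 = -1824.9600 N
  Ry@0 = -2284.2576 N
  Ry@2 = +8651.9076 N

3153.486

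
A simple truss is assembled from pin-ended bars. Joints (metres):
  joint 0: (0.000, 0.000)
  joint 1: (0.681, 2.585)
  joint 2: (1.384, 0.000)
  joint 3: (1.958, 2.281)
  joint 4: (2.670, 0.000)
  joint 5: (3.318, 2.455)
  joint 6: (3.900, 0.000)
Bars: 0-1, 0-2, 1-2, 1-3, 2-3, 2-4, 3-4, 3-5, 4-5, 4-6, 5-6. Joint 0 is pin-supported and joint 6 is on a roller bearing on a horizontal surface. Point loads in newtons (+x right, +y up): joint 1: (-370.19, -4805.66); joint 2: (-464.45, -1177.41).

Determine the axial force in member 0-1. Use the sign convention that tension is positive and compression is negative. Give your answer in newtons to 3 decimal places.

-5141.089

N=7 nodes, M=11 members, R=3 reactions → 2N=14, M+R=14
member 0 (0-1): L=2.6732, (cx,cy)=(0.2548,0.9670)
member 1 (0-2): L=1.3840, (cx,cy)=(1.0000,0.0000)
member 2 (1-2): L=2.6789, (cx,cy)=(0.2624,-0.9650)
member 3 (1-3): L=1.3127, (cx,cy)=(0.9728,-0.2316)
member 4 (2-3): L=2.3521, (cx,cy)=(0.2440,0.9698)
member 5 (2-4): L=1.2860, (cx,cy)=(1.0000,0.0000)
member 6 (3-4): L=2.3895, (cx,cy)=(0.2980,-0.9546)
member 7 (3-5): L=1.3711, (cx,cy)=(0.9919,0.1269)
member 8 (4-5): L=2.5391, (cx,cy)=(0.2552,0.9669)
member 9 (4-6): L=1.2300, (cx,cy)=(1.0000,0.0000)
member 10 (5-6): L=2.5230, (cx,cy)=(0.2307,-0.9730)
solve A·x = −loads:
  F[0-1] = -5141.0894 N (compression)
  F[0-2] = +475.0581 N (tension)
  F[1-2] = +431.5492 N (tension)
  F[1-3] = -1082.1759 N (compression)
  F[2-3] = +784.7100 N (tension)
  F[2-4] = +861.2589 N (tension)
  F[3-4] = -1130.0435 N (compression)
  F[3-5] = -528.8210 N (compression)
  F[4-5] = +1115.6576 N (tension)
  F[4-6] = +239.8177 N (tension)
  F[5-6] = -1039.6401 N (compression)
  Rx@0 = +834.6400 N
  Ry@0 = +4971.4678 N
  Ry@6 = +1011.6022 N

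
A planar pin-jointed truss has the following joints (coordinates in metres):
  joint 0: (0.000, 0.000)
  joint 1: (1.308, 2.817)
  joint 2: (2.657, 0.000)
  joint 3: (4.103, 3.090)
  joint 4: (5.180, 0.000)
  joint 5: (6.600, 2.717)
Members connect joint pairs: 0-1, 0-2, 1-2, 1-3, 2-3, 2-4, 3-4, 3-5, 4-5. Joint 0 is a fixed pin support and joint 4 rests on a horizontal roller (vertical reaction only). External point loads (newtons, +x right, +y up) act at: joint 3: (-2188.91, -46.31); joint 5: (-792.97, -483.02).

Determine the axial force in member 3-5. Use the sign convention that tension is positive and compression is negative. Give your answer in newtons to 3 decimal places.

N=6 nodes, M=9 members, R=3 reactions → 2N=12, M+R=12
member 0 (0-1): L=3.1059, (cx,cy)=(0.4211,0.9070)
member 1 (0-2): L=2.6570, (cx,cy)=(1.0000,0.0000)
member 2 (1-2): L=3.1233, (cx,cy)=(0.4319,-0.9019)
member 3 (1-3): L=2.8083, (cx,cy)=(0.9953,0.0972)
member 4 (2-3): L=3.4116, (cx,cy)=(0.4238,0.9057)
member 5 (2-4): L=2.5230, (cx,cy)=(1.0000,0.0000)
member 6 (3-4): L=3.2723, (cx,cy)=(0.3291,-0.9443)
member 7 (3-5): L=2.5247, (cx,cy)=(0.9890,-0.1477)
member 8 (4-5): L=3.0657, (cx,cy)=(0.4632,0.8863)
solve A·x = −loads:
  F[0-1] = -1762.8350 N (compression)
  F[0-2] = -2239.4802 N (compression)
  F[1-2] = +1616.7401 N (tension)
  F[1-3] = -1447.5397 N (compression)
  F[2-3] = -1609.9286 N (compression)
  F[2-4] = -858.8312 N (compression)
  F[3-4] = +1723.4923 N (tension)
  F[3-5] = -506.9464 N (compression)
  F[4-5] = -629.5184 N (compression)
  Rx@0 = +2981.8800 N
  Ry@0 = +1598.8839 N
  Ry@4 = -1069.5539 N

-506.946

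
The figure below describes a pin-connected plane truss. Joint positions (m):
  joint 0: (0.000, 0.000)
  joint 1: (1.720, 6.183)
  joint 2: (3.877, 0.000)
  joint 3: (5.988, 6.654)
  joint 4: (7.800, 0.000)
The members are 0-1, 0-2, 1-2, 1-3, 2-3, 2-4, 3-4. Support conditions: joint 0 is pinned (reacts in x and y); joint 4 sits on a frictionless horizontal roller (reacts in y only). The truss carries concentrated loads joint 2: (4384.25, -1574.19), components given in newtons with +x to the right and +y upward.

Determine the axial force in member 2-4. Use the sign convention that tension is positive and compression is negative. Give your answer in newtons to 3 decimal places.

213.076

N=5 nodes, M=7 members, R=3 reactions → 2N=10, M+R=10
member 0 (0-1): L=6.4178, (cx,cy)=(0.2680,0.9634)
member 1 (0-2): L=3.8770, (cx,cy)=(1.0000,0.0000)
member 2 (1-2): L=6.5484, (cx,cy)=(0.3294,-0.9442)
member 3 (1-3): L=4.2939, (cx,cy)=(0.9940,0.1097)
member 4 (2-3): L=6.9808, (cx,cy)=(0.3024,0.9532)
member 5 (2-4): L=3.9230, (cx,cy)=(1.0000,0.0000)
member 6 (3-4): L=6.8963, (cx,cy)=(0.2627,-0.9649)
solve A·x = −loads:
  F[0-1] = -821.8005 N (compression)
  F[0-2] = +4604.4970 N (tension)
  F[1-2] = +782.6587 N (tension)
  F[1-3] = -480.9500 N (compression)
  F[2-3] = +876.2328 N (tension)
  F[2-4] = +213.0756 N (tension)
  F[3-4] = -810.9465 N (compression)
  Rx@0 = -4384.2500 N
  Ry@0 = +791.7368 N
  Ry@4 = +782.4532 N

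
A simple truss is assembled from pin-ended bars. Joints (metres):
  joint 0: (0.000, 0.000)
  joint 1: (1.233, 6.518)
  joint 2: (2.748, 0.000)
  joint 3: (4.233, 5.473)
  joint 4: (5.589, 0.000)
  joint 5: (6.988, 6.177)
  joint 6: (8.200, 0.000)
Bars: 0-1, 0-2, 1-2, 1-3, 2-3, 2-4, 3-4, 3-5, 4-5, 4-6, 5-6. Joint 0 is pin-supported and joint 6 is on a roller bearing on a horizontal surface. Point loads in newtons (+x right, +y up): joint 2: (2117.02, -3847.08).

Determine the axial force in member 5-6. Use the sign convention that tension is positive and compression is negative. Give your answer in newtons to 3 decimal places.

-1313.824

N=7 nodes, M=11 members, R=3 reactions → 2N=14, M+R=14
member 0 (0-1): L=6.6336, (cx,cy)=(0.1859,0.9826)
member 1 (0-2): L=2.7480, (cx,cy)=(1.0000,0.0000)
member 2 (1-2): L=6.6918, (cx,cy)=(0.2264,-0.9740)
member 3 (1-3): L=3.1768, (cx,cy)=(0.9443,-0.3289)
member 4 (2-3): L=5.6709, (cx,cy)=(0.2619,0.9651)
member 5 (2-4): L=2.8410, (cx,cy)=(1.0000,0.0000)
member 6 (3-4): L=5.6385, (cx,cy)=(0.2405,-0.9707)
member 7 (3-5): L=2.8435, (cx,cy)=(0.9689,0.2476)
member 8 (4-5): L=6.3334, (cx,cy)=(0.2209,0.9753)
member 9 (4-6): L=2.6110, (cx,cy)=(1.0000,0.0000)
member 10 (5-6): L=6.2948, (cx,cy)=(0.1925,-0.9813)
solve A·x = −loads:
  F[0-1] = -2603.2025 N (compression)
  F[0-2] = +2600.8825 N (tension)
  F[1-2] = +3045.6514 N (tension)
  F[1-3] = -1242.5420 N (compression)
  F[2-3] = +912.3458 N (tension)
  F[2-4] = +934.4818 N (tension)
  F[3-4] = -1480.5021 N (compression)
  F[3-5] = -597.0222 N (compression)
  F[4-5] = +1473.4480 N (tension)
  F[4-6] = +252.9642 N (tension)
  F[5-6] = -1313.8239 N (compression)
  Rx@0 = -2117.0200 N
  Ry@0 = +2557.8390 N
  Ry@6 = +1289.2410 N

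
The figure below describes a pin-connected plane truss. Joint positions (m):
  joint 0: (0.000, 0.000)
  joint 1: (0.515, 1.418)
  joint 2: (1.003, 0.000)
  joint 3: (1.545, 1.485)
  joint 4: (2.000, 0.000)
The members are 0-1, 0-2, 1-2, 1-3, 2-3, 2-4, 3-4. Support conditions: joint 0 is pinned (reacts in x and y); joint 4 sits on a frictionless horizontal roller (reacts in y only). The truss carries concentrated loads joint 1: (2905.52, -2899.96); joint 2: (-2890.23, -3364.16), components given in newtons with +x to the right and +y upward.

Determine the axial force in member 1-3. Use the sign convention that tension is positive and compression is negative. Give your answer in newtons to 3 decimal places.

-3097.007

N=5 nodes, M=7 members, R=3 reactions → 2N=10, M+R=10
member 0 (0-1): L=1.5086, (cx,cy)=(0.3414,0.9399)
member 1 (0-2): L=1.0030, (cx,cy)=(1.0000,0.0000)
member 2 (1-2): L=1.4996, (cx,cy)=(0.3254,-0.9456)
member 3 (1-3): L=1.0322, (cx,cy)=(0.9979,0.0649)
member 4 (2-3): L=1.5808, (cx,cy)=(0.3429,0.9394)
member 5 (2-4): L=0.9970, (cx,cy)=(1.0000,0.0000)
member 6 (3-4): L=1.5531, (cx,cy)=(0.2930,-0.9561)
solve A·x = −loads:
  F[0-1] = -1883.3771 N (compression)
  F[0-2] = +658.2193 N (tension)
  F[1-2] = -1407.3510 N (compression)
  F[1-3] = -3097.0074 N (compression)
  F[2-3] = +4997.8480 N (tension)
  F[2-4] = +1376.9126 N (tension)
  F[3-4] = -4700.0896 N (compression)
  Rx@0 = -15.2900 N
  Ry@0 = +1770.2404 N
  Ry@4 = +4493.8796 N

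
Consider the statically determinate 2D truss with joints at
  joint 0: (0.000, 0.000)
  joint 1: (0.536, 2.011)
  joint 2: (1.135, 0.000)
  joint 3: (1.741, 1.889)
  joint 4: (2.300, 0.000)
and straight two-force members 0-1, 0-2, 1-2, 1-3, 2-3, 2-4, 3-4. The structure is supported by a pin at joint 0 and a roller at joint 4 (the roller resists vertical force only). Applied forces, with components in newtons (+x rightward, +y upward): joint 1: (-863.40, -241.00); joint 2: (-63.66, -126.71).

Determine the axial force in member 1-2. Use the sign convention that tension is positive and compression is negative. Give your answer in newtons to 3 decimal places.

N=5 nodes, M=7 members, R=3 reactions → 2N=10, M+R=10
member 0 (0-1): L=2.0812, (cx,cy)=(0.2575,0.9663)
member 1 (0-2): L=1.1350, (cx,cy)=(1.0000,0.0000)
member 2 (1-2): L=2.0983, (cx,cy)=(0.2855,-0.9584)
member 3 (1-3): L=1.2112, (cx,cy)=(0.9949,-0.1007)
member 4 (2-3): L=1.9838, (cx,cy)=(0.3055,0.9522)
member 5 (2-4): L=1.1650, (cx,cy)=(1.0000,0.0000)
member 6 (3-4): L=1.9700, (cx,cy)=(0.2838,-0.9589)
solve A·x = −loads:
  F[0-1] = -1038.9778 N (compression)
  F[0-2] = -659.4785 N (compression)
  F[1-2] = +755.9081 N (tension)
  F[1-3] = +381.9743 N (tension)
  F[2-3] = -627.7491 N (compression)
  F[2-4] = -188.2726 N (compression)
  F[3-4] = +663.4924 N (tension)
  Rx@0 = +927.0600 N
  Ry@0 = +1003.9298 N
  Ry@4 = -636.2198 N

755.908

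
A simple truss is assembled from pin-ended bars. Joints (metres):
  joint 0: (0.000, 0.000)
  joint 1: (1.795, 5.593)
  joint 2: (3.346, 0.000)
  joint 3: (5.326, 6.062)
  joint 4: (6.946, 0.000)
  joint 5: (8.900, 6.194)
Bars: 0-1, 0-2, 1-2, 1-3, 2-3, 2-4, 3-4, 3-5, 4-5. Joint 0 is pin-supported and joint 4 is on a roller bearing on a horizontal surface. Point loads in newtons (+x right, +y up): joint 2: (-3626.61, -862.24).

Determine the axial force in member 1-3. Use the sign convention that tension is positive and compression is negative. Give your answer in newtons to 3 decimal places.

N=6 nodes, M=9 members, R=3 reactions → 2N=12, M+R=12
member 0 (0-1): L=5.8740, (cx,cy)=(0.3056,0.9522)
member 1 (0-2): L=3.3460, (cx,cy)=(1.0000,0.0000)
member 2 (1-2): L=5.8041, (cx,cy)=(0.2672,-0.9636)
member 3 (1-3): L=3.5620, (cx,cy)=(0.9913,0.1317)
member 4 (2-3): L=6.3772, (cx,cy)=(0.3105,0.9506)
member 5 (2-4): L=3.6000, (cx,cy)=(1.0000,0.0000)
member 6 (3-4): L=6.2747, (cx,cy)=(0.2582,-0.9661)
member 7 (3-5): L=3.5764, (cx,cy)=(0.9993,0.0369)
member 8 (4-5): L=6.4949, (cx,cy)=(0.3009,0.9537)
solve A·x = −loads:
  F[0-1] = -469.3359 N (compression)
  F[0-2] = -3483.1881 N (compression)
  F[1-2] = +428.2088 N (tension)
  F[1-3] = -260.1151 N (compression)
  F[2-3] = +472.9786 N (tension)
  F[2-4] = +110.9988 N (tension)
  F[3-4] = -429.9307 N (compression)
  F[3-5] = +0.0000 N (tension)
  F[4-5] = -0.0000 N (compression)
  Rx@0 = +3626.6100 N
  Ry@0 = +446.8851 N
  Ry@4 = +415.3549 N

-260.115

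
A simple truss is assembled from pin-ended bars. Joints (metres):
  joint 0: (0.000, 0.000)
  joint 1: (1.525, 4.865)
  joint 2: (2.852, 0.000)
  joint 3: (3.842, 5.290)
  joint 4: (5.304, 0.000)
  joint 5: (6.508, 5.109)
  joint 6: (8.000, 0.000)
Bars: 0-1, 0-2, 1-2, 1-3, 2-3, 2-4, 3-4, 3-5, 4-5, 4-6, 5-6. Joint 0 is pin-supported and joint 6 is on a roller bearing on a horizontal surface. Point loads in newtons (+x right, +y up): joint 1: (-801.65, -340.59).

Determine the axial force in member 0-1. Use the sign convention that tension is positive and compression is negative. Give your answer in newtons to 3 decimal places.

N=7 nodes, M=11 members, R=3 reactions → 2N=14, M+R=14
member 0 (0-1): L=5.0984, (cx,cy)=(0.2991,0.9542)
member 1 (0-2): L=2.8520, (cx,cy)=(1.0000,0.0000)
member 2 (1-2): L=5.0427, (cx,cy)=(0.2632,-0.9648)
member 3 (1-3): L=2.3557, (cx,cy)=(0.9836,0.1804)
member 4 (2-3): L=5.3818, (cx,cy)=(0.1840,0.9829)
member 5 (2-4): L=2.4520, (cx,cy)=(1.0000,0.0000)
member 6 (3-4): L=5.4883, (cx,cy)=(0.2664,-0.9639)
member 7 (3-5): L=2.6721, (cx,cy)=(0.9977,-0.0677)
member 8 (4-5): L=5.2490, (cx,cy)=(0.2294,0.9733)
member 9 (4-6): L=2.6960, (cx,cy)=(1.0000,0.0000)
member 10 (5-6): L=5.3224, (cx,cy)=(0.2803,-0.9599)
solve A·x = −loads:
  F[0-1] = -799.7843 N (compression)
  F[0-2] = -562.4245 N (compression)
  F[1-2] = +518.9832 N (tension)
  F[1-3] = +432.9584 N (tension)
  F[2-3] = -509.3839 N (compression)
  F[2-4] = -332.1514 N (compression)
  F[3-4] = +422.9603 N (tension)
  F[3-5] = +219.9867 N (tension)
  F[4-5] = -418.8450 N (compression)
  F[4-6] = -123.4071 N (compression)
  F[5-6] = +440.2293 N (tension)
  Rx@0 = +801.6500 N
  Ry@0 = +763.1684 N
  Ry@6 = -422.5784 N

-799.784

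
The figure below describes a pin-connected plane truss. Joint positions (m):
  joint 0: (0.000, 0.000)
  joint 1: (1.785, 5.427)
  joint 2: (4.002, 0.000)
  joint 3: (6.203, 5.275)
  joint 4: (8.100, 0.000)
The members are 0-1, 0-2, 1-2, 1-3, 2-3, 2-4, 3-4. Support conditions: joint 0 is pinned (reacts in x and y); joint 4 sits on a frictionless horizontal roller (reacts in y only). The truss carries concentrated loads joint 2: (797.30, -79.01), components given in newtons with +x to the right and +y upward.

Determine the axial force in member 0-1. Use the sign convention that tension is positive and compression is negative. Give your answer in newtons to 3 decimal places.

-42.080

N=5 nodes, M=7 members, R=3 reactions → 2N=10, M+R=10
member 0 (0-1): L=5.7130, (cx,cy)=(0.3124,0.9499)
member 1 (0-2): L=4.0020, (cx,cy)=(1.0000,0.0000)
member 2 (1-2): L=5.8624, (cx,cy)=(0.3782,-0.9257)
member 3 (1-3): L=4.4206, (cx,cy)=(0.9994,-0.0344)
member 4 (2-3): L=5.7158, (cx,cy)=(0.3851,0.9229)
member 5 (2-4): L=4.0980, (cx,cy)=(1.0000,0.0000)
member 6 (3-4): L=5.6057, (cx,cy)=(0.3384,-0.9410)
solve A·x = −loads:
  F[0-1] = -42.0799 N (compression)
  F[0-2] = +810.4476 N (tension)
  F[1-2] = +44.2911 N (tension)
  F[1-3] = -29.9151 N (compression)
  F[2-3] = +41.1841 N (tension)
  F[2-4] = +14.0384 N (tension)
  F[3-4] = -41.4843 N (compression)
  Rx@0 = -797.3000 N
  Ry@0 = +39.9732 N
  Ry@4 = +39.0368 N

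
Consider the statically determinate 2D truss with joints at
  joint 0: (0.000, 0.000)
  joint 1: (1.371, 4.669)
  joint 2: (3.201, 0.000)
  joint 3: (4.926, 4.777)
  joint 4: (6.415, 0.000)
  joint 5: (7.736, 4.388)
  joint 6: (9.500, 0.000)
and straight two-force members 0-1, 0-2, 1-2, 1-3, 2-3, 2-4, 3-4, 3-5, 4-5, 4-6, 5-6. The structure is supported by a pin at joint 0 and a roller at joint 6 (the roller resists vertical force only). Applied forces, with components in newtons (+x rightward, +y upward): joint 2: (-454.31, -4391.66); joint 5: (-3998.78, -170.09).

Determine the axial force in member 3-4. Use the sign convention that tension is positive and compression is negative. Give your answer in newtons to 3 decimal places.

944.890

N=7 nodes, M=11 members, R=3 reactions → 2N=14, M+R=14
member 0 (0-1): L=4.8661, (cx,cy)=(0.2817,0.9595)
member 1 (0-2): L=3.2010, (cx,cy)=(1.0000,0.0000)
member 2 (1-2): L=5.0148, (cx,cy)=(0.3649,-0.9310)
member 3 (1-3): L=3.5566, (cx,cy)=(0.9995,0.0304)
member 4 (2-3): L=5.0789, (cx,cy)=(0.3396,0.9406)
member 5 (2-4): L=3.2140, (cx,cy)=(1.0000,0.0000)
member 6 (3-4): L=5.0037, (cx,cy)=(0.2976,-0.9547)
member 7 (3-5): L=2.8368, (cx,cy)=(0.9906,-0.1371)
member 8 (4-5): L=4.5825, (cx,cy)=(0.2883,0.9575)
member 9 (4-6): L=3.0850, (cx,cy)=(1.0000,0.0000)
member 10 (5-6): L=4.7293, (cx,cy)=(0.3730,-0.9278)
solve A·x = −loads:
  F[0-1] = -4992.7580 N (compression)
  F[0-2] = -3046.4128 N (compression)
  F[1-2] = +5039.4182 N (tension)
  F[1-3] = -3247.1494 N (compression)
  F[2-3] = -319.2135 N (compression)
  F[2-4] = -644.7104 N (compression)
  F[3-4] = +944.8897 N (tension)
  F[3-5] = -3669.9183 N (compression)
  F[4-5] = -942.0745 N (compression)
  F[4-6] = -91.9588 N (compression)
  F[5-6] = +246.5422 N (tension)
  Rx@0 = +4453.0900 N
  Ry@0 = +4790.5002 N
  Ry@6 = -228.7502 N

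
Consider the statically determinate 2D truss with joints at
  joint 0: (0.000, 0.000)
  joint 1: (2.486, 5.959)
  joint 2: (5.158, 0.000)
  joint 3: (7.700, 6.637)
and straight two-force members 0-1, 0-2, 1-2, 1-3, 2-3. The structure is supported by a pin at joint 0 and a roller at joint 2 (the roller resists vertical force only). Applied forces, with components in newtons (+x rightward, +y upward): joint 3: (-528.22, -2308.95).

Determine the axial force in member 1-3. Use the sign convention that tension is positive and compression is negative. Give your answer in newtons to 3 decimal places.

377.939

N=4 nodes, M=5 members, R=3 reactions → 2N=8, M+R=8
member 0 (0-1): L=6.4568, (cx,cy)=(0.3850,0.9229)
member 1 (0-2): L=5.1580, (cx,cy)=(1.0000,0.0000)
member 2 (1-2): L=6.5306, (cx,cy)=(0.4091,-0.9125)
member 3 (1-3): L=5.2579, (cx,cy)=(0.9917,0.1289)
member 4 (2-3): L=7.1071, (cx,cy)=(0.3577,0.9338)
solve A·x = −loads:
  F[0-1] = +496.5080 N (tension)
  F[0-2] = -719.3866 N (compression)
  F[1-2] = -448.7786 N (compression)
  F[1-3] = +377.9389 N (tension)
  F[2-3] = -2524.6966 N (compression)
  Rx@0 = +528.2200 N
  Ry@0 = -458.2309 N
  Ry@2 = +2767.1809 N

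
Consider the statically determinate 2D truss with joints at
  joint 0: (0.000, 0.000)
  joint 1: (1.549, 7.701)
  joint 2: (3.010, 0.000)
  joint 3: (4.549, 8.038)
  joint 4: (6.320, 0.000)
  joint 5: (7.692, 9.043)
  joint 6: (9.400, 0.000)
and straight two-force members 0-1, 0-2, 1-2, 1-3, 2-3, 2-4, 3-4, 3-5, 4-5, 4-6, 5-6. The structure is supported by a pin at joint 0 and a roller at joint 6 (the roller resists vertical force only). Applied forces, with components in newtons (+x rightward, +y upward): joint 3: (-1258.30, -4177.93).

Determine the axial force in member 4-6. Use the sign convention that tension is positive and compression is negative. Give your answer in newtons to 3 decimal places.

N=7 nodes, M=11 members, R=3 reactions → 2N=14, M+R=14
member 0 (0-1): L=7.8552, (cx,cy)=(0.1972,0.9804)
member 1 (0-2): L=3.0100, (cx,cy)=(1.0000,0.0000)
member 2 (1-2): L=7.8384, (cx,cy)=(0.1864,-0.9825)
member 3 (1-3): L=3.0189, (cx,cy)=(0.9937,0.1116)
member 4 (2-3): L=8.1840, (cx,cy)=(0.1880,0.9822)
member 5 (2-4): L=3.3100, (cx,cy)=(1.0000,0.0000)
member 6 (3-4): L=8.2308, (cx,cy)=(0.2152,-0.9766)
member 7 (3-5): L=3.2998, (cx,cy)=(0.9525,0.3046)
member 8 (4-5): L=9.1465, (cx,cy)=(0.1500,0.9887)
member 9 (4-6): L=3.0800, (cx,cy)=(1.0000,0.0000)
member 10 (5-6): L=9.2029, (cx,cy)=(0.1856,-0.9826)
solve A·x = −loads:
  F[0-1] = -3296.7926 N (compression)
  F[0-2] = -608.1949 N (compression)
  F[1-2] = +3148.2836 N (tension)
  F[1-3] = -1244.6965 N (compression)
  F[2-3] = -3149.2969 N (compression)
  F[2-4] = +570.8411 N (tension)
  F[3-4] = -1079.4195 N (compression)
  F[3-5] = -355.4730 N (compression)
  F[4-5] = +1066.1998 N (tension)
  F[4-6] = +178.6518 N (tension)
  F[5-6] = -962.5947 N (compression)
  Rx@0 = +1258.3000 N
  Ry@0 = +3232.0589 N
  Ry@6 = +945.8711 N

178.652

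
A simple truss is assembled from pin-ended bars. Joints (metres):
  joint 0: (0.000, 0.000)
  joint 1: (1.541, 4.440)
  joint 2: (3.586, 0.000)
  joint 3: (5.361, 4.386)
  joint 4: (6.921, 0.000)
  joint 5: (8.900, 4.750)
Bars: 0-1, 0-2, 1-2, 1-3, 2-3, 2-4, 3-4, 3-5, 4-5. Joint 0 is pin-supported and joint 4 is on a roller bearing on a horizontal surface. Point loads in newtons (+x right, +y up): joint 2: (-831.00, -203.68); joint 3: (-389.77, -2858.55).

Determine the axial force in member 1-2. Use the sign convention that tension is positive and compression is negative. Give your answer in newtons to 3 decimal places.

N=6 nodes, M=9 members, R=3 reactions → 2N=12, M+R=12
member 0 (0-1): L=4.6998, (cx,cy)=(0.3279,0.9447)
member 1 (0-2): L=3.5860, (cx,cy)=(1.0000,0.0000)
member 2 (1-2): L=4.8883, (cx,cy)=(0.4183,-0.9083)
member 3 (1-3): L=3.8204, (cx,cy)=(0.9999,-0.0141)
member 4 (2-3): L=4.7316, (cx,cy)=(0.3751,0.9270)
member 5 (2-4): L=3.3350, (cx,cy)=(1.0000,0.0000)
member 6 (3-4): L=4.6552, (cx,cy)=(0.3351,-0.9422)
member 7 (3-5): L=3.5577, (cx,cy)=(0.9948,0.1023)
member 8 (4-5): L=5.1458, (cx,cy)=(0.3846,0.9231)
solve A·x = −loads:
  F[0-1] = -1047.3743 N (compression)
  F[0-2] = -877.3516 N (compression)
  F[1-2] = +1101.9010 N (tension)
  F[1-3] = -804.4731 N (compression)
  F[2-3] = -859.9694 N (compression)
  F[2-4] = +737.2323 N (tension)
  F[3-4] = -2199.9622 N (compression)
  F[3-5] = -0.0000 N (compression)
  F[4-5] = +0.0000 N (tension)
  Rx@0 = +1220.7700 N
  Ry@0 = +989.4729 N
  Ry@4 = +2072.7571 N

1101.901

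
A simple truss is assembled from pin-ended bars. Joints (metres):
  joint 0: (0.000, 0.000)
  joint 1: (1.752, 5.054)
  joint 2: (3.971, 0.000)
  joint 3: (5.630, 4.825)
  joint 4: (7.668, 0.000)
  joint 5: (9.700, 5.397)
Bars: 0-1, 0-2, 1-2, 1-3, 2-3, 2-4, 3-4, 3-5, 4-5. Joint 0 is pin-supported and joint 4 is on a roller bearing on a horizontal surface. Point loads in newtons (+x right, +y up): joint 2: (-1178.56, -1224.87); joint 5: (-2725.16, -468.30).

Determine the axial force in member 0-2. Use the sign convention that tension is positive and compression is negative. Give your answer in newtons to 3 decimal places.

N=6 nodes, M=9 members, R=3 reactions → 2N=12, M+R=12
member 0 (0-1): L=5.3491, (cx,cy)=(0.3275,0.9448)
member 1 (0-2): L=3.9710, (cx,cy)=(1.0000,0.0000)
member 2 (1-2): L=5.5197, (cx,cy)=(0.4020,-0.9156)
member 3 (1-3): L=3.8848, (cx,cy)=(0.9983,-0.0589)
member 4 (2-3): L=5.1022, (cx,cy)=(0.3252,0.9457)
member 5 (2-4): L=3.6970, (cx,cy)=(1.0000,0.0000)
member 6 (3-4): L=5.2378, (cx,cy)=(0.3891,-0.9212)
member 7 (3-5): L=4.1100, (cx,cy)=(0.9903,0.1392)
member 8 (4-5): L=5.7669, (cx,cy)=(0.3524,0.9359)
solve A·x = −loads:
  F[0-1] = -2523.7236 N (compression)
  F[0-2] = -3077.1139 N (compression)
  F[1-2] = +2728.2698 N (tension)
  F[1-3] = -1926.7647 N (compression)
  F[2-3] = -1346.3824 N (compression)
  F[2-4] = -363.9683 N (compression)
  F[3-4] = +848.2597 N (tension)
  F[3-5] = -2717.6963 N (compression)
  F[4-5] = -96.2431 N (compression)
  Rx@0 = +3903.7200 N
  Ry@0 = +2384.5132 N
  Ry@4 = -691.3432 N

-3077.114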